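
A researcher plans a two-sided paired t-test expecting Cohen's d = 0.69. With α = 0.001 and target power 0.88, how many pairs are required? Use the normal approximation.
n = 42 pairs

Sample size formula (paired t-test, normal approximation):
n = ((z_{α/2} + z_β) / d)²

z_{α/2} = 3.291 (for α = 0.001, two-sided)
z_β = 1.175 (for power = 0.88)
d = 0.69

n = ((3.291 + 1.175) / 0.69)²
n = (6.472)²
n ≈ 41.89
Round up to the next whole number: n = 42 pairs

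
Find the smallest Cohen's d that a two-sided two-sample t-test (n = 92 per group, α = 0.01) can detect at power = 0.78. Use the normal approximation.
d ≈ 0.49

Minimum detectable effect (two-sample t-test, normal approximation):
d = (z_{α/2} + z_β) / √(n/2)
d = (2.576 + 0.772) / √(92/2)
d = 3.348 / 6.782
d ≈ 0.49

By Cohen's convention (0.2 small / 0.5 medium / 0.8 large): small effect.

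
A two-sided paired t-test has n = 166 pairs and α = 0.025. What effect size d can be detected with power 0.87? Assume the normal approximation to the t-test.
d ≈ 0.26

Minimum detectable effect (paired t-test, normal approximation):
d = (z_{α/2} + z_β) / √n
d = (2.241 + 1.126) / √166
d = 3.368 / 12.884
d ≈ 0.26

By Cohen's convention (0.2 small / 0.5 medium / 0.8 large): small effect.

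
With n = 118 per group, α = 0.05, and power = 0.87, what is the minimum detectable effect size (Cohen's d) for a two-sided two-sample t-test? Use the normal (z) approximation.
d ≈ 0.40

Minimum detectable effect (two-sample t-test, normal approximation):
d = (z_{α/2} + z_β) / √(n/2)
d = (1.960 + 1.126) / √(118/2)
d = 3.086 / 7.681
d ≈ 0.40

By Cohen's convention (0.2 small / 0.5 medium / 0.8 large): small effect.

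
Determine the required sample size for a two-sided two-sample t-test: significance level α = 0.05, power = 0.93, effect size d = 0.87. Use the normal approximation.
n = 32 per group

Sample size formula (two-sample t-test, normal approximation):
n = 2 · ((z_{α/2} + z_β) / d)²

z_{α/2} = 1.960 (for α = 0.05, two-sided)
z_β = 1.476 (for power = 0.93)
d = 0.87

n = 2 · ((1.960 + 1.476) / 0.87)²
n = 2 · (3.949)²
n ≈ 31.19
Round up to the next whole number: n = 32 per group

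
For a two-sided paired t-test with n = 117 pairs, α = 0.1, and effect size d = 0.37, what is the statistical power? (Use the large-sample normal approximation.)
Power ≈ 0.99

Power calculation (paired t-test, normal approximation):
z_β = d · √n - z_{α/2}
z_β = 0.37 · √117 - 1.645
z_β = 0.37 · 10.817 - 1.645
z_β = 2.357

Power = Φ(z_β) = Φ(2.357) ≈ 0.991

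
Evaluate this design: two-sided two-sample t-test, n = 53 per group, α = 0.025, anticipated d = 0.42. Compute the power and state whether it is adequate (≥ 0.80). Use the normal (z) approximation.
Power ≈ 0.47; the study is underpowered (power < 0.80)

Power calculation (two-sample t-test, normal approximation):
z_β = d · √(n/2) - z_{α/2}
z_β = 0.42 · √(53/2) - 2.241
z_β = 0.42 · 5.148 - 2.241
z_β = -0.079

Power = Φ(z_β) = Φ(-0.079) ≈ 0.468

Effect size d = 0.42 is small by Cohen's convention (0.2/0.5/0.8).

Threshold: power ≥ 0.80 is conventionally adequate.
Power ≈ 0.47 → the study is underpowered (power < 0.80).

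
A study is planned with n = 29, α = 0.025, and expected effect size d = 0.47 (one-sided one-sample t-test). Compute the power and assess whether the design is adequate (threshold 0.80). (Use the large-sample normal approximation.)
Power ≈ 0.72; the study is underpowered (power < 0.80)

Power calculation (one-sample t-test, normal approximation):
z_β = d · √n - z_α
z_β = 0.47 · √29 - 1.960
z_β = 0.47 · 5.385 - 1.960
z_β = 0.571

Power = Φ(z_β) = Φ(0.571) ≈ 0.716

Effect size d = 0.47 is small by Cohen's convention (0.2/0.5/0.8).

Threshold: power ≥ 0.80 is conventionally adequate.
Power ≈ 0.72 → the study is underpowered (power < 0.80).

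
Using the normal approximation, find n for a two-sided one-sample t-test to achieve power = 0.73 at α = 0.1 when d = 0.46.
n = 25

Sample size formula (one-sample t-test, normal approximation):
n = ((z_{α/2} + z_β) / d)²

z_{α/2} = 1.645 (for α = 0.1, two-sided)
z_β = 0.613 (for power = 0.73)
d = 0.46

n = ((1.645 + 0.613) / 0.46)²
n = (4.909)²
n ≈ 24.10
Round up to the next whole number: n = 25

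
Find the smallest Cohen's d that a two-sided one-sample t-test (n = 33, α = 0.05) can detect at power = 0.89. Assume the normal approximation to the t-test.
d ≈ 0.55

Minimum detectable effect (one-sample t-test, normal approximation):
d = (z_{α/2} + z_β) / √n
d = (1.960 + 1.227) / √33
d = 3.186 / 5.745
d ≈ 0.55

By Cohen's convention (0.2 small / 0.5 medium / 0.8 large): medium effect.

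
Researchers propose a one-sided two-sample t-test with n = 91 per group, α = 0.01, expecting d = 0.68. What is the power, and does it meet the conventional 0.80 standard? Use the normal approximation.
Power ≈ 0.99; the study is adequately powered (power ≥ 0.80)

Power calculation (two-sample t-test, normal approximation):
z_β = d · √(n/2) - z_α
z_β = 0.68 · √(91/2) - 2.326
z_β = 0.68 · 6.745 - 2.326
z_β = 2.261

Power = Φ(z_β) = Φ(2.261) ≈ 0.988

Effect size d = 0.68 is medium by Cohen's convention (0.2/0.5/0.8).

Threshold: power ≥ 0.80 is conventionally adequate.
Power ≈ 0.99 → the study is adequately powered (power ≥ 0.80).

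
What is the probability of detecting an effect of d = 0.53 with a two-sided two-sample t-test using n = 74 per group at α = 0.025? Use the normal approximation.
Power ≈ 0.84

Power calculation (two-sample t-test, normal approximation):
z_β = d · √(n/2) - z_{α/2}
z_β = 0.53 · √(74/2) - 2.241
z_β = 0.53 · 6.083 - 2.241
z_β = 0.982

Power = Φ(z_β) = Φ(0.982) ≈ 0.837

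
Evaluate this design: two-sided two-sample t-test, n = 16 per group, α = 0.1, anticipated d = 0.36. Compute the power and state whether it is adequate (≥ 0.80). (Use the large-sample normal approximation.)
Power ≈ 0.27; the study is underpowered (power < 0.80)

Power calculation (two-sample t-test, normal approximation):
z_β = d · √(n/2) - z_{α/2}
z_β = 0.36 · √(16/2) - 1.645
z_β = 0.36 · 2.828 - 1.645
z_β = -0.627

Power = Φ(z_β) = Φ(-0.627) ≈ 0.265

Effect size d = 0.36 is small by Cohen's convention (0.2/0.5/0.8).

Threshold: power ≥ 0.80 is conventionally adequate.
Power ≈ 0.27 → the study is underpowered (power < 0.80).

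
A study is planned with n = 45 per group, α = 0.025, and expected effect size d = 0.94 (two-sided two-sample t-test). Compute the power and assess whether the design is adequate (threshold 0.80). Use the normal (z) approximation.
Power ≈ 0.99; the study is adequately powered (power ≥ 0.80)

Power calculation (two-sample t-test, normal approximation):
z_β = d · √(n/2) - z_{α/2}
z_β = 0.94 · √(45/2) - 2.241
z_β = 0.94 · 4.743 - 2.241
z_β = 2.217

Power = Φ(z_β) = Φ(2.217) ≈ 0.987

Effect size d = 0.94 is large by Cohen's convention (0.2/0.5/0.8).

Threshold: power ≥ 0.80 is conventionally adequate.
Power ≈ 0.99 → the study is adequately powered (power ≥ 0.80).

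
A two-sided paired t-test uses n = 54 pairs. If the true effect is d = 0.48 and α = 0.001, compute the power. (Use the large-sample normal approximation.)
Power ≈ 0.59

Power calculation (paired t-test, normal approximation):
z_β = d · √n - z_{α/2}
z_β = 0.48 · √54 - 3.291
z_β = 0.48 · 7.348 - 3.291
z_β = 0.237

Power = Φ(z_β) = Φ(0.237) ≈ 0.594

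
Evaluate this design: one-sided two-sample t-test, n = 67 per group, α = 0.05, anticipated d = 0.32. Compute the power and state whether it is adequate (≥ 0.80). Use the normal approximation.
Power ≈ 0.58; the study is underpowered (power < 0.80)

Power calculation (two-sample t-test, normal approximation):
z_β = d · √(n/2) - z_α
z_β = 0.32 · √(67/2) - 1.645
z_β = 0.32 · 5.788 - 1.645
z_β = 0.207

Power = Φ(z_β) = Φ(0.207) ≈ 0.582

Effect size d = 0.32 is small by Cohen's convention (0.2/0.5/0.8).

Threshold: power ≥ 0.80 is conventionally adequate.
Power ≈ 0.58 → the study is underpowered (power < 0.80).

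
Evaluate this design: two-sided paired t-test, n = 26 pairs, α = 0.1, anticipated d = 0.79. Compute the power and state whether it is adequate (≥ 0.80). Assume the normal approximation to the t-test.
Power ≈ 0.99; the study is adequately powered (power ≥ 0.80)

Power calculation (paired t-test, normal approximation):
z_β = d · √n - z_{α/2}
z_β = 0.79 · √26 - 1.645
z_β = 0.79 · 5.099 - 1.645
z_β = 2.383

Power = Φ(z_β) = Φ(2.383) ≈ 0.991

Effect size d = 0.79 is medium by Cohen's convention (0.2/0.5/0.8).

Threshold: power ≥ 0.80 is conventionally adequate.
Power ≈ 0.99 → the study is adequately powered (power ≥ 0.80).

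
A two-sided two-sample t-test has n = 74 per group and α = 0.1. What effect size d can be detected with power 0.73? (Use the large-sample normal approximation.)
d ≈ 0.37

Minimum detectable effect (two-sample t-test, normal approximation):
d = (z_{α/2} + z_β) / √(n/2)
d = (1.645 + 0.613) / √(74/2)
d = 2.258 / 6.083
d ≈ 0.37

By Cohen's convention (0.2 small / 0.5 medium / 0.8 large): small effect.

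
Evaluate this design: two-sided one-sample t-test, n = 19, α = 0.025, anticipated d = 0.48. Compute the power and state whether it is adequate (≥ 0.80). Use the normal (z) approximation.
Power ≈ 0.44; the study is underpowered (power < 0.80)

Power calculation (one-sample t-test, normal approximation):
z_β = d · √n - z_{α/2}
z_β = 0.48 · √19 - 2.241
z_β = 0.48 · 4.359 - 2.241
z_β = -0.149

Power = Φ(z_β) = Φ(-0.149) ≈ 0.441

Effect size d = 0.48 is small by Cohen's convention (0.2/0.5/0.8).

Threshold: power ≥ 0.80 is conventionally adequate.
Power ≈ 0.44 → the study is underpowered (power < 0.80).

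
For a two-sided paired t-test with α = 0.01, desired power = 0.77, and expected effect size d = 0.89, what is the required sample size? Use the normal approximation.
n = 14 pairs

Sample size formula (paired t-test, normal approximation):
n = ((z_{α/2} + z_β) / d)²

z_{α/2} = 2.576 (for α = 0.01, two-sided)
z_β = 0.739 (for power = 0.77)
d = 0.89

n = ((2.576 + 0.739) / 0.89)²
n = (3.725)²
n ≈ 13.88
Round up to the next whole number: n = 14 pairs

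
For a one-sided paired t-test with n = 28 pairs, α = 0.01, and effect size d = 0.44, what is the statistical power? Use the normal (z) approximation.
Power ≈ 0.50

Power calculation (paired t-test, normal approximation):
z_β = d · √n - z_α
z_β = 0.44 · √28 - 2.326
z_β = 0.44 · 5.292 - 2.326
z_β = 0.002

Power = Φ(z_β) = Φ(0.002) ≈ 0.501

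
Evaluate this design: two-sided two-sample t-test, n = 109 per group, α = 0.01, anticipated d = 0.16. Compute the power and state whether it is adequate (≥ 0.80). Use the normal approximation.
Power ≈ 0.08; the study is underpowered (power < 0.80)

Power calculation (two-sample t-test, normal approximation):
z_β = d · √(n/2) - z_{α/2}
z_β = 0.16 · √(109/2) - 2.576
z_β = 0.16 · 7.382 - 2.576
z_β = -1.395

Power = Φ(z_β) = Φ(-1.395) ≈ 0.082

Effect size d = 0.16 is very small by Cohen's convention (0.2/0.5/0.8).

Threshold: power ≥ 0.80 is conventionally adequate.
Power ≈ 0.08 → the study is underpowered (power < 0.80).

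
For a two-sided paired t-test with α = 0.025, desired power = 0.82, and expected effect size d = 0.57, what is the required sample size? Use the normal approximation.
n = 31 pairs

Sample size formula (paired t-test, normal approximation):
n = ((z_{α/2} + z_β) / d)²

z_{α/2} = 2.241 (for α = 0.025, two-sided)
z_β = 0.915 (for power = 0.82)
d = 0.57

n = ((2.241 + 0.915) / 0.57)²
n = (5.537)²
n ≈ 30.66
Round up to the next whole number: n = 31 pairs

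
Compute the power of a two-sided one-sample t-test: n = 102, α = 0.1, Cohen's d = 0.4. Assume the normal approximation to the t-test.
Power ≈ 0.99

Power calculation (one-sample t-test, normal approximation):
z_β = d · √n - z_{α/2}
z_β = 0.4 · √102 - 1.645
z_β = 0.4 · 10.100 - 1.645
z_β = 2.395

Power = Φ(z_β) = Φ(2.395) ≈ 0.992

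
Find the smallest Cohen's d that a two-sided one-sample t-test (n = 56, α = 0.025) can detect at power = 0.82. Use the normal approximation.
d ≈ 0.42

Minimum detectable effect (one-sample t-test, normal approximation):
d = (z_{α/2} + z_β) / √n
d = (2.241 + 0.915) / √56
d = 3.157 / 7.483
d ≈ 0.42

By Cohen's convention (0.2 small / 0.5 medium / 0.8 large): small effect.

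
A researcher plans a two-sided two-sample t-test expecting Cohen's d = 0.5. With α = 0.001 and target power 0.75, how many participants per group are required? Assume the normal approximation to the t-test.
n = 126 per group

Sample size formula (two-sample t-test, normal approximation):
n = 2 · ((z_{α/2} + z_β) / d)²

z_{α/2} = 3.291 (for α = 0.001, two-sided)
z_β = 0.674 (for power = 0.75)
d = 0.5

n = 2 · ((3.291 + 0.674) / 0.5)²
n = 2 · (7.930)²
n ≈ 125.77
Round up to the next whole number: n = 126 per group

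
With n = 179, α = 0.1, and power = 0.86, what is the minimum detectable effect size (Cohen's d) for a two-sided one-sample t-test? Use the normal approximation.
d ≈ 0.20

Minimum detectable effect (one-sample t-test, normal approximation):
d = (z_{α/2} + z_β) / √n
d = (1.645 + 1.080) / √179
d = 2.725 / 13.379
d ≈ 0.20

By Cohen's convention (0.2 small / 0.5 medium / 0.8 large): small effect.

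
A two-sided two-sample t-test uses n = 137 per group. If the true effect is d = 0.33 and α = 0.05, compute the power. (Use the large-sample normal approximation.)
Power ≈ 0.78

Power calculation (two-sample t-test, normal approximation):
z_β = d · √(n/2) - z_{α/2}
z_β = 0.33 · √(137/2) - 1.960
z_β = 0.33 · 8.276 - 1.960
z_β = 0.771

Power = Φ(z_β) = Φ(0.771) ≈ 0.780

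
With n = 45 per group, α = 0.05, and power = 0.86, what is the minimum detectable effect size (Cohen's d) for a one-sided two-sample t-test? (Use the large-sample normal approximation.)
d ≈ 0.57

Minimum detectable effect (two-sample t-test, normal approximation):
d = (z_α + z_β) / √(n/2)
d = (1.645 + 1.080) / √(45/2)
d = 2.725 / 4.743
d ≈ 0.57

By Cohen's convention (0.2 small / 0.5 medium / 0.8 large): medium effect.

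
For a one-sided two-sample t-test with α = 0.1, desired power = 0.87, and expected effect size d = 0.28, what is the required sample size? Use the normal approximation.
n = 148 per group

Sample size formula (two-sample t-test, normal approximation):
n = 2 · ((z_α + z_β) / d)²

z_α = 1.282 (for α = 0.1, one-sided)
z_β = 1.126 (for power = 0.87)
d = 0.28

n = 2 · ((1.282 + 1.126) / 0.28)²
n = 2 · (8.600)²
n ≈ 147.92
Round up to the next whole number: n = 148 per group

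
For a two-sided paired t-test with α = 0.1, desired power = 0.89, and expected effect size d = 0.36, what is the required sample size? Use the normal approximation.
n = 64 pairs

Sample size formula (paired t-test, normal approximation):
n = ((z_{α/2} + z_β) / d)²

z_{α/2} = 1.645 (for α = 0.1, two-sided)
z_β = 1.227 (for power = 0.89)
d = 0.36

n = ((1.645 + 1.227) / 0.36)²
n = (7.978)²
n ≈ 63.65
Round up to the next whole number: n = 64 pairs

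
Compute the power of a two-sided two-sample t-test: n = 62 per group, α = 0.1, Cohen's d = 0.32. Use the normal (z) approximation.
Power ≈ 0.55

Power calculation (two-sample t-test, normal approximation):
z_β = d · √(n/2) - z_{α/2}
z_β = 0.32 · √(62/2) - 1.645
z_β = 0.32 · 5.568 - 1.645
z_β = 0.137

Power = Φ(z_β) = Φ(0.137) ≈ 0.554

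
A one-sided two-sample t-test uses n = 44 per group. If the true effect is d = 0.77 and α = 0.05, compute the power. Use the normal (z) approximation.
Power ≈ 0.98

Power calculation (two-sample t-test, normal approximation):
z_β = d · √(n/2) - z_α
z_β = 0.77 · √(44/2) - 1.645
z_β = 0.77 · 4.690 - 1.645
z_β = 1.967

Power = Φ(z_β) = Φ(1.967) ≈ 0.975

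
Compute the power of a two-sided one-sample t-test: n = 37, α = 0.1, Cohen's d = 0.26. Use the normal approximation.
Power ≈ 0.47

Power calculation (one-sample t-test, normal approximation):
z_β = d · √n - z_{α/2}
z_β = 0.26 · √37 - 1.645
z_β = 0.26 · 6.083 - 1.645
z_β = -0.063

Power = Φ(z_β) = Φ(-0.063) ≈ 0.475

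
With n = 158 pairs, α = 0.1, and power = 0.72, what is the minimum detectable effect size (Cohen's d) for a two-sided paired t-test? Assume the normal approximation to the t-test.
d ≈ 0.18

Minimum detectable effect (paired t-test, normal approximation):
d = (z_{α/2} + z_β) / √n
d = (1.645 + 0.583) / √158
d = 2.228 / 12.570
d ≈ 0.18

By Cohen's convention (0.2 small / 0.5 medium / 0.8 large): very small effect.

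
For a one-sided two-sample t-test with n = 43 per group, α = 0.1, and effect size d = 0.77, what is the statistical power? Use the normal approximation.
Power ≈ 0.99

Power calculation (two-sample t-test, normal approximation):
z_β = d · √(n/2) - z_α
z_β = 0.77 · √(43/2) - 1.282
z_β = 0.77 · 4.637 - 1.282
z_β = 2.289

Power = Φ(z_β) = Φ(2.289) ≈ 0.989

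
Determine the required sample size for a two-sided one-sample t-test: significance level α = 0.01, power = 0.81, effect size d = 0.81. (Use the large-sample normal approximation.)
n = 19

Sample size formula (one-sample t-test, normal approximation):
n = ((z_{α/2} + z_β) / d)²

z_{α/2} = 2.576 (for α = 0.01, two-sided)
z_β = 0.878 (for power = 0.81)
d = 0.81

n = ((2.576 + 0.878) / 0.81)²
n = (4.264)²
n ≈ 18.18
Round up to the next whole number: n = 19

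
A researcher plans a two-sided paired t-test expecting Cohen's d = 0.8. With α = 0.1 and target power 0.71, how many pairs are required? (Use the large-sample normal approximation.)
n = 8 pairs

Sample size formula (paired t-test, normal approximation):
n = ((z_{α/2} + z_β) / d)²

z_{α/2} = 1.645 (for α = 0.1, two-sided)
z_β = 0.553 (for power = 0.71)
d = 0.8

n = ((1.645 + 0.553) / 0.8)²
n = (2.748)²
n ≈ 7.55
Round up to the next whole number: n = 8 pairs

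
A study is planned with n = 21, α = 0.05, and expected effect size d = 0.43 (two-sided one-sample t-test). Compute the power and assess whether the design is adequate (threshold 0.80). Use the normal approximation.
Power ≈ 0.50; the study is underpowered (power < 0.80)

Power calculation (one-sample t-test, normal approximation):
z_β = d · √n - z_{α/2}
z_β = 0.43 · √21 - 1.960
z_β = 0.43 · 4.583 - 1.960
z_β = 0.011

Power = Φ(z_β) = Φ(0.011) ≈ 0.504

Effect size d = 0.43 is small by Cohen's convention (0.2/0.5/0.8).

Threshold: power ≥ 0.80 is conventionally adequate.
Power ≈ 0.50 → the study is underpowered (power < 0.80).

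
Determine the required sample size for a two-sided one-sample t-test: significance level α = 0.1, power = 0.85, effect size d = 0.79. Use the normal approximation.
n = 12

Sample size formula (one-sample t-test, normal approximation):
n = ((z_{α/2} + z_β) / d)²

z_{α/2} = 1.645 (for α = 0.1, two-sided)
z_β = 1.036 (for power = 0.85)
d = 0.79

n = ((1.645 + 1.036) / 0.79)²
n = (3.394)²
n ≈ 11.52
Round up to the next whole number: n = 12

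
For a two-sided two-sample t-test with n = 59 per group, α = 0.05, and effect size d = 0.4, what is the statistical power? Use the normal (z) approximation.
Power ≈ 0.58

Power calculation (two-sample t-test, normal approximation):
z_β = d · √(n/2) - z_{α/2}
z_β = 0.4 · √(59/2) - 1.960
z_β = 0.4 · 5.431 - 1.960
z_β = 0.213

Power = Φ(z_β) = Φ(0.213) ≈ 0.584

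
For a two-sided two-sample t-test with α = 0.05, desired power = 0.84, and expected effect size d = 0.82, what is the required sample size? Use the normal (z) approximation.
n = 26 per group

Sample size formula (two-sample t-test, normal approximation):
n = 2 · ((z_{α/2} + z_β) / d)²

z_{α/2} = 1.960 (for α = 0.05, two-sided)
z_β = 0.994 (for power = 0.84)
d = 0.82

n = 2 · ((1.960 + 0.994) / 0.82)²
n = 2 · (3.602)²
n ≈ 25.95
Round up to the next whole number: n = 26 per group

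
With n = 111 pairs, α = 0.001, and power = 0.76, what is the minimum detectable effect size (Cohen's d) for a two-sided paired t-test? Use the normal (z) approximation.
d ≈ 0.38

Minimum detectable effect (paired t-test, normal approximation):
d = (z_{α/2} + z_β) / √n
d = (3.291 + 0.706) / √111
d = 3.997 / 10.536
d ≈ 0.38

By Cohen's convention (0.2 small / 0.5 medium / 0.8 large): small effect.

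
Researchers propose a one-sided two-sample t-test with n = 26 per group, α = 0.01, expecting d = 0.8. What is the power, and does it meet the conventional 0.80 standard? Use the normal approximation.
Power ≈ 0.71; the study is underpowered (power < 0.80)

Power calculation (two-sample t-test, normal approximation):
z_β = d · √(n/2) - z_α
z_β = 0.8 · √(26/2) - 2.326
z_β = 0.8 · 3.606 - 2.326
z_β = 0.558

Power = Φ(z_β) = Φ(0.558) ≈ 0.712

Effect size d = 0.8 is large by Cohen's convention (0.2/0.5/0.8).

Threshold: power ≥ 0.80 is conventionally adequate.
Power ≈ 0.71 → the study is underpowered (power < 0.80).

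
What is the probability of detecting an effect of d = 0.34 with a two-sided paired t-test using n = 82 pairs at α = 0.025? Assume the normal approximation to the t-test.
Power ≈ 0.80

Power calculation (paired t-test, normal approximation):
z_β = d · √n - z_{α/2}
z_β = 0.34 · √82 - 2.241
z_β = 0.34 · 9.055 - 2.241
z_β = 0.837

Power = Φ(z_β) = Φ(0.837) ≈ 0.799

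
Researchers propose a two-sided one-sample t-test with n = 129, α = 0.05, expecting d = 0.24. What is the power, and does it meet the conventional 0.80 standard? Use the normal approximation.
Power ≈ 0.78; the study is underpowered (power < 0.80)

Power calculation (one-sample t-test, normal approximation):
z_β = d · √n - z_{α/2}
z_β = 0.24 · √129 - 1.960
z_β = 0.24 · 11.358 - 1.960
z_β = 0.766

Power = Φ(z_β) = Φ(0.766) ≈ 0.778

Effect size d = 0.24 is small by Cohen's convention (0.2/0.5/0.8).

Threshold: power ≥ 0.80 is conventionally adequate.
Power ≈ 0.78 → the study is underpowered (power < 0.80).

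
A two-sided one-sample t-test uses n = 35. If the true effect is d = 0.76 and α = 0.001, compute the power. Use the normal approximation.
Power ≈ 0.89

Power calculation (one-sample t-test, normal approximation):
z_β = d · √n - z_{α/2}
z_β = 0.76 · √35 - 3.291
z_β = 0.76 · 5.916 - 3.291
z_β = 1.206

Power = Φ(z_β) = Φ(1.206) ≈ 0.886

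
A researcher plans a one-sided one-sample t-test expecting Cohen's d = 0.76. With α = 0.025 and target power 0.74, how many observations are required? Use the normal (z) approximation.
n = 12

Sample size formula (one-sample t-test, normal approximation):
n = ((z_α + z_β) / d)²

z_α = 1.960 (for α = 0.025, one-sided)
z_β = 0.643 (for power = 0.74)
d = 0.76

n = ((1.960 + 0.643) / 0.76)²
n = (3.425)²
n ≈ 11.73
Round up to the next whole number: n = 12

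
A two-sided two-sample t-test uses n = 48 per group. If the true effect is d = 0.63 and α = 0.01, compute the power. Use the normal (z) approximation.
Power ≈ 0.70

Power calculation (two-sample t-test, normal approximation):
z_β = d · √(n/2) - z_{α/2}
z_β = 0.63 · √(48/2) - 2.576
z_β = 0.63 · 4.899 - 2.576
z_β = 0.511

Power = Φ(z_β) = Φ(0.511) ≈ 0.695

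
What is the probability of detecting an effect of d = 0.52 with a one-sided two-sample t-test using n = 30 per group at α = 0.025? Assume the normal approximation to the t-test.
Power ≈ 0.52

Power calculation (two-sample t-test, normal approximation):
z_β = d · √(n/2) - z_α
z_β = 0.52 · √(30/2) - 1.960
z_β = 0.52 · 3.873 - 1.960
z_β = 0.054

Power = Φ(z_β) = Φ(0.054) ≈ 0.522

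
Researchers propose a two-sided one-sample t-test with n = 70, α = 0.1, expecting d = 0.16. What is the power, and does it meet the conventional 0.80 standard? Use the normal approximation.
Power ≈ 0.38; the study is underpowered (power < 0.80)

Power calculation (one-sample t-test, normal approximation):
z_β = d · √n - z_{α/2}
z_β = 0.16 · √70 - 1.645
z_β = 0.16 · 8.367 - 1.645
z_β = -0.306

Power = Φ(z_β) = Φ(-0.306) ≈ 0.380

Effect size d = 0.16 is very small by Cohen's convention (0.2/0.5/0.8).

Threshold: power ≥ 0.80 is conventionally adequate.
Power ≈ 0.38 → the study is underpowered (power < 0.80).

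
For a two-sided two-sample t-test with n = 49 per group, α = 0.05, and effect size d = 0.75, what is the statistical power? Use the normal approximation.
Power ≈ 0.96

Power calculation (two-sample t-test, normal approximation):
z_β = d · √(n/2) - z_{α/2}
z_β = 0.75 · √(49/2) - 1.960
z_β = 0.75 · 4.950 - 1.960
z_β = 1.752

Power = Φ(z_β) = Φ(1.752) ≈ 0.960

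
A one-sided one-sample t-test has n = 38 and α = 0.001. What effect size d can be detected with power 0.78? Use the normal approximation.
d ≈ 0.63

Minimum detectable effect (one-sample t-test, normal approximation):
d = (z_α + z_β) / √n
d = (3.090 + 0.772) / √38
d = 3.862 / 6.164
d ≈ 0.63

By Cohen's convention (0.2 small / 0.5 medium / 0.8 large): medium effect.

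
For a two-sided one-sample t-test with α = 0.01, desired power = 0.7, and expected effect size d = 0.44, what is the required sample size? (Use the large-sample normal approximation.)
n = 50

Sample size formula (one-sample t-test, normal approximation):
n = ((z_{α/2} + z_β) / d)²

z_{α/2} = 2.576 (for α = 0.01, two-sided)
z_β = 0.524 (for power = 0.7)
d = 0.44

n = ((2.576 + 0.524) / 0.44)²
n = (7.045)²
n ≈ 49.63
Round up to the next whole number: n = 50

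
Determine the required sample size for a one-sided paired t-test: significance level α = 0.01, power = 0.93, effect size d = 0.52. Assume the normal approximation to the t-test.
n = 54 pairs

Sample size formula (paired t-test, normal approximation):
n = ((z_α + z_β) / d)²

z_α = 2.326 (for α = 0.01, one-sided)
z_β = 1.476 (for power = 0.93)
d = 0.52

n = ((2.326 + 1.476) / 0.52)²
n = (7.312)²
n ≈ 53.47
Round up to the next whole number: n = 54 pairs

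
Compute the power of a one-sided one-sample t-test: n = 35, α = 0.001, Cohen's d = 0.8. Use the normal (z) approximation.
Power ≈ 0.95

Power calculation (one-sample t-test, normal approximation):
z_β = d · √n - z_α
z_β = 0.8 · √35 - 3.090
z_β = 0.8 · 5.916 - 3.090
z_β = 1.643

Power = Φ(z_β) = Φ(1.643) ≈ 0.950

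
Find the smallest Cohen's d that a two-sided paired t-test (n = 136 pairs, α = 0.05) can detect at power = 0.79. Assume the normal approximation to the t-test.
d ≈ 0.24

Minimum detectable effect (paired t-test, normal approximation):
d = (z_{α/2} + z_β) / √n
d = (1.960 + 0.806) / √136
d = 2.766 / 11.662
d ≈ 0.24

By Cohen's convention (0.2 small / 0.5 medium / 0.8 large): small effect.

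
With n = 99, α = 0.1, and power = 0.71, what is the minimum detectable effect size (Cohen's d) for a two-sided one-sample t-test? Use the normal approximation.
d ≈ 0.22

Minimum detectable effect (one-sample t-test, normal approximation):
d = (z_{α/2} + z_β) / √n
d = (1.645 + 0.553) / √99
d = 2.198 / 9.950
d ≈ 0.22

By Cohen's convention (0.2 small / 0.5 medium / 0.8 large): small effect.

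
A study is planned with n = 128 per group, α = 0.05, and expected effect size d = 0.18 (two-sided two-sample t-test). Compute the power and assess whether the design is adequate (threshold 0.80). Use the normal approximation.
Power ≈ 0.30; the study is underpowered (power < 0.80)

Power calculation (two-sample t-test, normal approximation):
z_β = d · √(n/2) - z_{α/2}
z_β = 0.18 · √(128/2) - 1.960
z_β = 0.18 · 8.000 - 1.960
z_β = -0.520

Power = Φ(z_β) = Φ(-0.520) ≈ 0.302

Effect size d = 0.18 is very small by Cohen's convention (0.2/0.5/0.8).

Threshold: power ≥ 0.80 is conventionally adequate.
Power ≈ 0.30 → the study is underpowered (power < 0.80).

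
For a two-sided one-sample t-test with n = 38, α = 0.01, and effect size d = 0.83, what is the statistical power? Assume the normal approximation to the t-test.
Power ≈ 0.99

Power calculation (one-sample t-test, normal approximation):
z_β = d · √n - z_{α/2}
z_β = 0.83 · √38 - 2.576
z_β = 0.83 · 6.164 - 2.576
z_β = 2.541

Power = Φ(z_β) = Φ(2.541) ≈ 0.994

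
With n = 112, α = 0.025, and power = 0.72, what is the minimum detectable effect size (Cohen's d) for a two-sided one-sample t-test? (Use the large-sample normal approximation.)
d ≈ 0.27

Minimum detectable effect (one-sample t-test, normal approximation):
d = (z_{α/2} + z_β) / √n
d = (2.241 + 0.583) / √112
d = 2.824 / 10.583
d ≈ 0.27

By Cohen's convention (0.2 small / 0.5 medium / 0.8 large): small effect.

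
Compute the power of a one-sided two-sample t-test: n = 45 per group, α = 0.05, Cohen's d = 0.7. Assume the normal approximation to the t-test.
Power ≈ 0.95

Power calculation (two-sample t-test, normal approximation):
z_β = d · √(n/2) - z_α
z_β = 0.7 · √(45/2) - 1.645
z_β = 0.7 · 4.743 - 1.645
z_β = 1.676

Power = Φ(z_β) = Φ(1.676) ≈ 0.953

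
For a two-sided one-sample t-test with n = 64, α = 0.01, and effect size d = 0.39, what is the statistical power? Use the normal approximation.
Power ≈ 0.71

Power calculation (one-sample t-test, normal approximation):
z_β = d · √n - z_{α/2}
z_β = 0.39 · √64 - 2.576
z_β = 0.39 · 8.000 - 2.576
z_β = 0.544

Power = Φ(z_β) = Φ(0.544) ≈ 0.707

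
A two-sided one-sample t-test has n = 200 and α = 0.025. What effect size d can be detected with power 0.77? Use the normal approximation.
d ≈ 0.21

Minimum detectable effect (one-sample t-test, normal approximation):
d = (z_{α/2} + z_β) / √n
d = (2.241 + 0.739) / √200
d = 2.980 / 14.142
d ≈ 0.21

By Cohen's convention (0.2 small / 0.5 medium / 0.8 large): small effect.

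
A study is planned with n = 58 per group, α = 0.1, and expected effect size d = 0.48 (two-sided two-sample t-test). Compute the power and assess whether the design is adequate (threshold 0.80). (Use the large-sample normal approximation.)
Power ≈ 0.83; the study is adequately powered (power ≥ 0.80)

Power calculation (two-sample t-test, normal approximation):
z_β = d · √(n/2) - z_{α/2}
z_β = 0.48 · √(58/2) - 1.645
z_β = 0.48 · 5.385 - 1.645
z_β = 0.940

Power = Φ(z_β) = Φ(0.940) ≈ 0.826

Effect size d = 0.48 is small by Cohen's convention (0.2/0.5/0.8).

Threshold: power ≥ 0.80 is conventionally adequate.
Power ≈ 0.83 → the study is adequately powered (power ≥ 0.80).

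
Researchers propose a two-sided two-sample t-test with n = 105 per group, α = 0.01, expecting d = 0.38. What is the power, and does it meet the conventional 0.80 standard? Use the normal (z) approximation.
Power ≈ 0.57; the study is underpowered (power < 0.80)

Power calculation (two-sample t-test, normal approximation):
z_β = d · √(n/2) - z_{α/2}
z_β = 0.38 · √(105/2) - 2.576
z_β = 0.38 · 7.246 - 2.576
z_β = 0.178

Power = Φ(z_β) = Φ(0.178) ≈ 0.570

Effect size d = 0.38 is small by Cohen's convention (0.2/0.5/0.8).

Threshold: power ≥ 0.80 is conventionally adequate.
Power ≈ 0.57 → the study is underpowered (power < 0.80).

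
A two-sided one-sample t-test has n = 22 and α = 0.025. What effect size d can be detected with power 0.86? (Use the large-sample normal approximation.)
d ≈ 0.71

Minimum detectable effect (one-sample t-test, normal approximation):
d = (z_{α/2} + z_β) / √n
d = (2.241 + 1.080) / √22
d = 3.322 / 4.690
d ≈ 0.71

By Cohen's convention (0.2 small / 0.5 medium / 0.8 large): medium effect.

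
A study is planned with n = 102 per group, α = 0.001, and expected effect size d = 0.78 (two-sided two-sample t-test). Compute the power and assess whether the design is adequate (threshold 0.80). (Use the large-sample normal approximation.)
Power ≈ 0.99; the study is adequately powered (power ≥ 0.80)

Power calculation (two-sample t-test, normal approximation):
z_β = d · √(n/2) - z_{α/2}
z_β = 0.78 · √(102/2) - 3.291
z_β = 0.78 · 7.141 - 3.291
z_β = 2.280

Power = Φ(z_β) = Φ(2.280) ≈ 0.989

Effect size d = 0.78 is medium by Cohen's convention (0.2/0.5/0.8).

Threshold: power ≥ 0.80 is conventionally adequate.
Power ≈ 0.99 → the study is adequately powered (power ≥ 0.80).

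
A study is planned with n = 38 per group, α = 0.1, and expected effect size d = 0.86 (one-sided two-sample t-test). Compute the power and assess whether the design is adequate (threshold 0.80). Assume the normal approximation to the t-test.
Power ≈ 0.99; the study is adequately powered (power ≥ 0.80)

Power calculation (two-sample t-test, normal approximation):
z_β = d · √(n/2) - z_α
z_β = 0.86 · √(38/2) - 1.282
z_β = 0.86 · 4.359 - 1.282
z_β = 2.467

Power = Φ(z_β) = Φ(2.467) ≈ 0.993

Effect size d = 0.86 is large by Cohen's convention (0.2/0.5/0.8).

Threshold: power ≥ 0.80 is conventionally adequate.
Power ≈ 0.99 → the study is adequately powered (power ≥ 0.80).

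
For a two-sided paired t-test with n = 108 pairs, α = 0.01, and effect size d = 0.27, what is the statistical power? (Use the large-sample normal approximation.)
Power ≈ 0.59

Power calculation (paired t-test, normal approximation):
z_β = d · √n - z_{α/2}
z_β = 0.27 · √108 - 2.576
z_β = 0.27 · 10.392 - 2.576
z_β = 0.230

Power = Φ(z_β) = Φ(0.230) ≈ 0.591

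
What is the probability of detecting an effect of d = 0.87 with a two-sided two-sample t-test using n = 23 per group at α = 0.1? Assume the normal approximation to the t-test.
Power ≈ 0.90

Power calculation (two-sample t-test, normal approximation):
z_β = d · √(n/2) - z_{α/2}
z_β = 0.87 · √(23/2) - 1.645
z_β = 0.87 · 3.391 - 1.645
z_β = 1.305

Power = Φ(z_β) = Φ(1.305) ≈ 0.904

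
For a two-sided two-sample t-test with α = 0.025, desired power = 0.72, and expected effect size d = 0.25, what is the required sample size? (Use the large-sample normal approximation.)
n = 256 per group

Sample size formula (two-sample t-test, normal approximation):
n = 2 · ((z_{α/2} + z_β) / d)²

z_{α/2} = 2.241 (for α = 0.025, two-sided)
z_β = 0.583 (for power = 0.72)
d = 0.25

n = 2 · ((2.241 + 0.583) / 0.25)²
n = 2 · (11.296)²
n ≈ 255.20
Round up to the next whole number: n = 256 per group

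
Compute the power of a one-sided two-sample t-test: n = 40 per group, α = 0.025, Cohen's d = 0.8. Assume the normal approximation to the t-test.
Power ≈ 0.95

Power calculation (two-sample t-test, normal approximation):
z_β = d · √(n/2) - z_α
z_β = 0.8 · √(40/2) - 1.960
z_β = 0.8 · 4.472 - 1.960
z_β = 1.618

Power = Φ(z_β) = Φ(1.618) ≈ 0.947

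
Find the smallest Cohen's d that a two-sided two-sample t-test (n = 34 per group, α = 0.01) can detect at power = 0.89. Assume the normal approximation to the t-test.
d ≈ 0.92

Minimum detectable effect (two-sample t-test, normal approximation):
d = (z_{α/2} + z_β) / √(n/2)
d = (2.576 + 1.227) / √(34/2)
d = 3.802 / 4.123
d ≈ 0.92

By Cohen's convention (0.2 small / 0.5 medium / 0.8 large): large effect.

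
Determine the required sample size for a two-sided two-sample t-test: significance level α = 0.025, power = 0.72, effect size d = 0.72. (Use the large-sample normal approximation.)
n = 31 per group

Sample size formula (two-sample t-test, normal approximation):
n = 2 · ((z_{α/2} + z_β) / d)²

z_{α/2} = 2.241 (for α = 0.025, two-sided)
z_β = 0.583 (for power = 0.72)
d = 0.72

n = 2 · ((2.241 + 0.583) / 0.72)²
n = 2 · (3.922)²
n ≈ 30.76
Round up to the next whole number: n = 31 per group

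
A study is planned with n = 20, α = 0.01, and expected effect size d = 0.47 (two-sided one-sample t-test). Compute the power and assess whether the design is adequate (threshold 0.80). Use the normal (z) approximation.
Power ≈ 0.32; the study is underpowered (power < 0.80)

Power calculation (one-sample t-test, normal approximation):
z_β = d · √n - z_{α/2}
z_β = 0.47 · √20 - 2.576
z_β = 0.47 · 4.472 - 2.576
z_β = -0.474

Power = Φ(z_β) = Φ(-0.474) ≈ 0.318

Effect size d = 0.47 is small by Cohen's convention (0.2/0.5/0.8).

Threshold: power ≥ 0.80 is conventionally adequate.
Power ≈ 0.32 → the study is underpowered (power < 0.80).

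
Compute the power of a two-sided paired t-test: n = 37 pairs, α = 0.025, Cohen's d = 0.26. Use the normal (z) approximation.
Power ≈ 0.25

Power calculation (paired t-test, normal approximation):
z_β = d · √n - z_{α/2}
z_β = 0.26 · √37 - 2.241
z_β = 0.26 · 6.083 - 2.241
z_β = -0.660

Power = Φ(z_β) = Φ(-0.660) ≈ 0.255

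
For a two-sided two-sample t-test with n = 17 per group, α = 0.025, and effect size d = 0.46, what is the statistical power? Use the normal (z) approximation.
Power ≈ 0.18

Power calculation (two-sample t-test, normal approximation):
z_β = d · √(n/2) - z_{α/2}
z_β = 0.46 · √(17/2) - 2.241
z_β = 0.46 · 2.915 - 2.241
z_β = -0.900

Power = Φ(z_β) = Φ(-0.900) ≈ 0.184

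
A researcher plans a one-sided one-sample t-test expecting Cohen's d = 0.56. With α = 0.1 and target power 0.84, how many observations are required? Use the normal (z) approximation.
n = 17

Sample size formula (one-sample t-test, normal approximation):
n = ((z_α + z_β) / d)²

z_α = 1.282 (for α = 0.1, one-sided)
z_β = 0.994 (for power = 0.84)
d = 0.56

n = ((1.282 + 0.994) / 0.56)²
n = (4.064)²
n ≈ 16.52
Round up to the next whole number: n = 17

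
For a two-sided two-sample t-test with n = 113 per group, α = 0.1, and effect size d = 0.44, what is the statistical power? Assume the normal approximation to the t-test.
Power ≈ 0.95

Power calculation (two-sample t-test, normal approximation):
z_β = d · √(n/2) - z_{α/2}
z_β = 0.44 · √(113/2) - 1.645
z_β = 0.44 · 7.517 - 1.645
z_β = 1.662

Power = Φ(z_β) = Φ(1.662) ≈ 0.952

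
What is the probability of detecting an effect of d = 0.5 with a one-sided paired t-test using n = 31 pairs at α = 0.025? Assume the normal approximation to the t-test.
Power ≈ 0.80

Power calculation (paired t-test, normal approximation):
z_β = d · √n - z_α
z_β = 0.5 · √31 - 1.960
z_β = 0.5 · 5.568 - 1.960
z_β = 0.824

Power = Φ(z_β) = Φ(0.824) ≈ 0.795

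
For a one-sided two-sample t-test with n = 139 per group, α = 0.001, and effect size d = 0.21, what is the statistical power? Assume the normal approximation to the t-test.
Power ≈ 0.09

Power calculation (two-sample t-test, normal approximation):
z_β = d · √(n/2) - z_α
z_β = 0.21 · √(139/2) - 3.090
z_β = 0.21 · 8.337 - 3.090
z_β = -1.340

Power = Φ(z_β) = Φ(-1.340) ≈ 0.090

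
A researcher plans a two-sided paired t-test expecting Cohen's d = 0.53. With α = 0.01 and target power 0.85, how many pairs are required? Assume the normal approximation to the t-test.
n = 47 pairs

Sample size formula (paired t-test, normal approximation):
n = ((z_{α/2} + z_β) / d)²

z_{α/2} = 2.576 (for α = 0.01, two-sided)
z_β = 1.036 (for power = 0.85)
d = 0.53

n = ((2.576 + 1.036) / 0.53)²
n = (6.815)²
n ≈ 46.44
Round up to the next whole number: n = 47 pairs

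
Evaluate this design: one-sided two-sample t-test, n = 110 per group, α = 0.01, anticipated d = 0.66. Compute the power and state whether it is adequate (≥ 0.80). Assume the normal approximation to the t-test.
Power ≈ 0.99; the study is adequately powered (power ≥ 0.80)

Power calculation (two-sample t-test, normal approximation):
z_β = d · √(n/2) - z_α
z_β = 0.66 · √(110/2) - 2.326
z_β = 0.66 · 7.416 - 2.326
z_β = 2.568

Power = Φ(z_β) = Φ(2.568) ≈ 0.995

Effect size d = 0.66 is medium by Cohen's convention (0.2/0.5/0.8).

Threshold: power ≥ 0.80 is conventionally adequate.
Power ≈ 0.99 → the study is adequately powered (power ≥ 0.80).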